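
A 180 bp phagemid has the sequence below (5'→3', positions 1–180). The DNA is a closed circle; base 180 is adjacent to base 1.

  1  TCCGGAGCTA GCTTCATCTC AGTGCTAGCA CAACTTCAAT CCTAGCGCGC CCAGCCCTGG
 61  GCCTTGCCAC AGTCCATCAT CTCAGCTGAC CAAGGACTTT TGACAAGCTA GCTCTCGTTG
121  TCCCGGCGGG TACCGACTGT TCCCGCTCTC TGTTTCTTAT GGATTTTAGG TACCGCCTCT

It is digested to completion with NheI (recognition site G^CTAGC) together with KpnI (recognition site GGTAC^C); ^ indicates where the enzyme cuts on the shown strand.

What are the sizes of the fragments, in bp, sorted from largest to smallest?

83, 40, 26, 17, 14 bp

NheI sites (GCTAGC) start at positions 7, 24, 107.
NheI cuts after the first base of each site, so after positions 7, 24, 107.
KpnI sites (GGTACC) start at positions 129, 169.
KpnI cuts after base 5 of each site (before the last base), so after positions 133, 173.
Combined cut positions: 7, 24, 107, 133, 173.
Circular molecule, 5 cuts → 5 fragments:
  8–24 → 17 bp
  25–107 → 83 bp
  108–133 → 26 bp
  134–173 → 40 bp
  174–180 then 1–7 → 7 + 7 = 14 bp
Sorted largest to smallest: 83, 40, 26, 17, 14 bp.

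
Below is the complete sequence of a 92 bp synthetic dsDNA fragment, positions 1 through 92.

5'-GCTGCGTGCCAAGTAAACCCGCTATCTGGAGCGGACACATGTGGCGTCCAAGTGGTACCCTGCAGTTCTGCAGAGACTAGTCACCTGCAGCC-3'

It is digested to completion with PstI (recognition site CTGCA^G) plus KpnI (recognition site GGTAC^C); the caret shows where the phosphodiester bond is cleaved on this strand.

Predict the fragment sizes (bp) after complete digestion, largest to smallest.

PstI sites (CTGCAG) start at positions 60, 68, 85.
PstI cuts after base 5 of each site (before the last base), so after positions 64, 72, 89.
The KpnI site (GGTACC) starts at position 54.
KpnI cuts after base 5 of each site (before the last base), so after position 58.
Combined cut positions: 58, 64, 72, 89.
Linear molecule, 4 cuts → 5 fragments:
  1–58 → 58 bp
  59–64 → 6 bp
  65–72 → 8 bp
  73–89 → 17 bp
  90–92 → 3 bp
Sorted largest to smallest: 58, 17, 8, 6, 3 bp.

58, 17, 8, 6, 3 bp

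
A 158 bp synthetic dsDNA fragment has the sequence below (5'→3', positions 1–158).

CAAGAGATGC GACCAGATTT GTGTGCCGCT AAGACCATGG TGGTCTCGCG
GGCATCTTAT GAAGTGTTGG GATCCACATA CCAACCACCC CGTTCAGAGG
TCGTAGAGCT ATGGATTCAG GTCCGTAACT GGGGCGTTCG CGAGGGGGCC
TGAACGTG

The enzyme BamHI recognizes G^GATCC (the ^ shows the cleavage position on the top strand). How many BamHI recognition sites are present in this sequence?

GGATCC occurs starting at position 70.
BamHI cuts at 1 site.

1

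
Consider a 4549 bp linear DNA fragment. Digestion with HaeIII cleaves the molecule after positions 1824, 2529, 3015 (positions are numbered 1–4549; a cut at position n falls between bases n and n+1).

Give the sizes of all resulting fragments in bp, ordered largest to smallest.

1824, 1534, 705, 486 bp

Linear molecule, 3 cuts → 4 fragments:
  1824 − 0 = 1824 bp
  2529 − 1824 = 705 bp
  3015 − 2529 = 486 bp
  4549 − 3015 = 1534 bp
Sorted largest to smallest: 1824, 1534, 705, 486 bp.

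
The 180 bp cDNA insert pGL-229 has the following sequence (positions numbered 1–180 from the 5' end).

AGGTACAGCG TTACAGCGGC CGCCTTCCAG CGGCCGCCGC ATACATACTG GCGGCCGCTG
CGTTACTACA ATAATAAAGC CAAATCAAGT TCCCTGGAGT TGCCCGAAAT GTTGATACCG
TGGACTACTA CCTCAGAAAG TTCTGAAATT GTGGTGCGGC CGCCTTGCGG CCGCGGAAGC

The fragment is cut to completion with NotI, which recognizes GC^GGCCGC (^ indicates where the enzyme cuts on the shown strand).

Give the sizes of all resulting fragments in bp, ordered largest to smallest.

NotI sites (GCGGCCGC) start at positions 16, 30, 51, 156, 167.
NotI cuts after base 2 of each site, so after positions 17, 31, 52, 157, 168.
Linear molecule, 5 cuts → 6 fragments:
  1–17 → 17 bp
  18–31 → 14 bp
  32–52 → 21 bp
  53–157 → 105 bp
  158–168 → 11 bp
  169–180 → 12 bp
Sorted largest to smallest: 105, 21, 17, 14, 12, 11 bp.

105, 21, 17, 14, 12, 11 bp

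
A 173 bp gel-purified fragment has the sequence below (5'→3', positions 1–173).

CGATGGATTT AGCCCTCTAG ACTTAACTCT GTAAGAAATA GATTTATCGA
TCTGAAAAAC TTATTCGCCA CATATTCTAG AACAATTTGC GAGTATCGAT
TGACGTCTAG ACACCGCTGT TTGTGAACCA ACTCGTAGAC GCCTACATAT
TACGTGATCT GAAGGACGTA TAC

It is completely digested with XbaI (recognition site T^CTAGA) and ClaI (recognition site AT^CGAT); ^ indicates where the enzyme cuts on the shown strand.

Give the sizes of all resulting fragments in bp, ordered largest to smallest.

67, 31, 29, 20, 16, 10 bp

XbaI sites (TCTAGA) start at positions 16, 76, 106.
XbaI cuts after the first base of each site, so after positions 16, 76, 106.
ClaI sites (ATCGAT) start at positions 46, 95.
ClaI cuts after base 2 of each site, so after positions 47, 96.
Combined cut positions: 16, 47, 76, 96, 106.
Linear molecule, 5 cuts → 6 fragments:
  1–16 → 16 bp
  17–47 → 31 bp
  48–76 → 29 bp
  77–96 → 20 bp
  97–106 → 10 bp
  107–173 → 67 bp
Sorted largest to smallest: 67, 31, 29, 20, 16, 10 bp.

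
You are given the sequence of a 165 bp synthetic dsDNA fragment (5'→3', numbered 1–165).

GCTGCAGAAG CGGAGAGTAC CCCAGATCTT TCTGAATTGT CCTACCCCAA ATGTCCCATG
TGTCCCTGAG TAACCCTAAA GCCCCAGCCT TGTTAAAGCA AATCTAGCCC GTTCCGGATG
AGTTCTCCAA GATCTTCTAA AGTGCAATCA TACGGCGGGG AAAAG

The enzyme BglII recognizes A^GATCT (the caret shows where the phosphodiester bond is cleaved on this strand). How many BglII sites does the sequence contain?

2

AGATCT occurs starting at positions 24, 130.
BglII cuts at 2 sites.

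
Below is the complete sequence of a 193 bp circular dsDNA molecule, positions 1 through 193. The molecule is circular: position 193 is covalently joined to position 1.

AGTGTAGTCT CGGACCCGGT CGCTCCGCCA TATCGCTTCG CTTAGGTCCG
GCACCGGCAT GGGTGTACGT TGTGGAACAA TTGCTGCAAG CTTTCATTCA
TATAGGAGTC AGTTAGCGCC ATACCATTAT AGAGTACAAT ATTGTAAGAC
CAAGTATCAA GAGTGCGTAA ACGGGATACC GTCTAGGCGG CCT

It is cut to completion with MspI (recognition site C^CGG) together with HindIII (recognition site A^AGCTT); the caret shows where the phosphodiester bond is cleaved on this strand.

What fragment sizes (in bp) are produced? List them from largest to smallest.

MspI sites (CCGG) start at positions 16, 48, 54.
MspI cuts after the first base of each site, so after positions 16, 48, 54.
The HindIII site (AAGCTT) starts at position 88.
HindIII cuts after the first base of each site, so after position 88.
Combined cut positions: 16, 48, 54, 88.
Circular molecule, 4 cuts → 4 fragments:
  17–48 → 32 bp
  49–54 → 6 bp
  55–88 → 34 bp
  89–193 then 1–16 → 105 + 16 = 121 bp
Sorted largest to smallest: 121, 34, 32, 6 bp.

121, 34, 32, 6 bp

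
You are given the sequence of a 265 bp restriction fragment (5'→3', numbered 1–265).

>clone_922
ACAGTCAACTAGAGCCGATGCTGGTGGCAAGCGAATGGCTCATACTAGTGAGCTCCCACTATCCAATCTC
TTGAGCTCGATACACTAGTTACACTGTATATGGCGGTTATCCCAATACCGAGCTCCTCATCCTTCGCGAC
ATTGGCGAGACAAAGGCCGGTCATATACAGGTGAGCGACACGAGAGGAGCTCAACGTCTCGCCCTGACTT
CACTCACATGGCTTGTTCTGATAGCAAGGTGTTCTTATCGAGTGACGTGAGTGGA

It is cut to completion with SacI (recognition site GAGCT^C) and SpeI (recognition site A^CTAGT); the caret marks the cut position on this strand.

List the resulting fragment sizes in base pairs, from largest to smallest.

74, 67, 44, 40, 23, 10, 7 bp

SacI sites (GAGCTC) start at positions 50, 73, 120, 187.
SacI cuts after base 5 of each site (before the last base), so after positions 54, 77, 124, 191.
SpeI sites (ACTAGT) start at positions 44, 84.
SpeI cuts after the first base of each site, so after positions 44, 84.
Combined cut positions: 44, 54, 77, 84, 124, 191.
Linear molecule, 6 cuts → 7 fragments:
  1–44 → 44 bp
  45–54 → 10 bp
  55–77 → 23 bp
  78–84 → 7 bp
  85–124 → 40 bp
  125–191 → 67 bp
  192–265 → 74 bp
Sorted largest to smallest: 74, 67, 44, 40, 23, 10, 7 bp.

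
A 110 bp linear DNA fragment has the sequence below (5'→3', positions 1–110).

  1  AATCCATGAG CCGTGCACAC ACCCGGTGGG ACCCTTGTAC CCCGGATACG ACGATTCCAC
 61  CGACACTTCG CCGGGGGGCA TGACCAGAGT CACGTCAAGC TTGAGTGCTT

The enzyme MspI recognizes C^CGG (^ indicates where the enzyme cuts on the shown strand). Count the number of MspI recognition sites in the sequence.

CCGG occurs starting at positions 23, 42, 71.
MspI cuts at 3 sites.

3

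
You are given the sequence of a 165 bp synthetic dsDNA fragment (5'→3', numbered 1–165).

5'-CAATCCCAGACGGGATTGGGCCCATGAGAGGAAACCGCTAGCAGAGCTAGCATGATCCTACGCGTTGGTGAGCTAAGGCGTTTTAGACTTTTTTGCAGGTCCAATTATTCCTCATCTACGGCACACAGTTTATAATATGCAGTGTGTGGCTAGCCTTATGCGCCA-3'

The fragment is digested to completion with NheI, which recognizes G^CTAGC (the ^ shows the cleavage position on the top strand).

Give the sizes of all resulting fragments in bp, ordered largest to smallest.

NheI sites (GCTAGC) start at positions 37, 46, 149.
NheI cuts after the first base of each site, so after positions 37, 46, 149.
Linear molecule, 3 cuts → 4 fragments:
  1–37 → 37 bp
  38–46 → 9 bp
  47–149 → 103 bp
  150–165 → 16 bp
Sorted largest to smallest: 103, 37, 16, 9 bp.

103, 37, 16, 9 bp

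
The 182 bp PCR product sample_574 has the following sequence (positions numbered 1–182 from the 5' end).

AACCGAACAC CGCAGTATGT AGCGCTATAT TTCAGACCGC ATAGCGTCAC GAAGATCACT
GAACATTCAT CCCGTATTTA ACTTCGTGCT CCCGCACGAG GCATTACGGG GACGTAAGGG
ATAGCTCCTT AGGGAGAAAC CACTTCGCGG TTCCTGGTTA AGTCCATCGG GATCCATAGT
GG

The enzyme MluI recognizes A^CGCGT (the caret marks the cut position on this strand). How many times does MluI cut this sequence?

No occurrence of ACGCGT is present in the sequence.
MluI does not cut: 0 sites.

0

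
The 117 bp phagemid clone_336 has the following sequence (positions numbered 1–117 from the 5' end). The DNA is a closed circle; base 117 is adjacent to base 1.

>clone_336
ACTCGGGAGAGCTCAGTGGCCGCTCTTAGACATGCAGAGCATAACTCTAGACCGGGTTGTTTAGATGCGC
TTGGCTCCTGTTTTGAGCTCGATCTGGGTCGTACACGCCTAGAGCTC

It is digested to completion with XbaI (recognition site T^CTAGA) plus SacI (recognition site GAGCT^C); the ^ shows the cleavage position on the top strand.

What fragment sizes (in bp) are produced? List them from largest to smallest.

43, 33, 27, 14 bp

The XbaI site (TCTAGA) starts at position 46.
XbaI cuts after the first base of each site, so after position 46.
SacI sites (GAGCTC) start at positions 9, 85, 112.
SacI cuts after base 5 of each site (before the last base), so after positions 13, 89, 116.
Combined cut positions: 13, 46, 89, 116.
Circular molecule, 4 cuts → 4 fragments:
  14–46 → 33 bp
  47–89 → 43 bp
  90–116 → 27 bp
  117–117 then 1–13 → 1 + 13 = 14 bp
Sorted largest to smallest: 43, 33, 27, 14 bp.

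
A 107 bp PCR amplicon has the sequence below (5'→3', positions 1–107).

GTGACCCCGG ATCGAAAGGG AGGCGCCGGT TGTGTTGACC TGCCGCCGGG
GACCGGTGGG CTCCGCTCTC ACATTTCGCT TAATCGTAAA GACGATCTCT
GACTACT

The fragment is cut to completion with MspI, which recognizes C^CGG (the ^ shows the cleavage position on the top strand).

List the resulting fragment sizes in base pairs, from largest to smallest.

54, 20, 19, 7, 7 bp

MspI sites (CCGG) start at positions 7, 26, 46, 53.
MspI cuts after the first base of each site, so after positions 7, 26, 46, 53.
Linear molecule, 4 cuts → 5 fragments:
  1–7 → 7 bp
  8–26 → 19 bp
  27–46 → 20 bp
  47–53 → 7 bp
  54–107 → 54 bp
Sorted largest to smallest: 54, 20, 19, 7, 7 bp.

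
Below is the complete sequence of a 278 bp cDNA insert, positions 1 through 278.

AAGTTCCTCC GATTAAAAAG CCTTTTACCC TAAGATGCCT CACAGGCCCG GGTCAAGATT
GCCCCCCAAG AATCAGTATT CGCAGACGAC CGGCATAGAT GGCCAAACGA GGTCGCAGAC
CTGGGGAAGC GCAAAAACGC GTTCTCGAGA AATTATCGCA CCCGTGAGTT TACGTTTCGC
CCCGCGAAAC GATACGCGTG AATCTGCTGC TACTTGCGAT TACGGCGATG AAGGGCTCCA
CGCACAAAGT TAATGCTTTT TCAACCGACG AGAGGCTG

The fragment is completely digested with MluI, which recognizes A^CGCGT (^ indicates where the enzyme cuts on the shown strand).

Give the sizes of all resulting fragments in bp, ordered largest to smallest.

137, 84, 57 bp

MluI sites (ACGCGT) start at positions 137, 194.
MluI cuts after the first base of each site, so after positions 137, 194.
Linear molecule, 2 cuts → 3 fragments:
  1–137 → 137 bp
  138–194 → 57 bp
  195–278 → 84 bp
Sorted largest to smallest: 137, 84, 57 bp.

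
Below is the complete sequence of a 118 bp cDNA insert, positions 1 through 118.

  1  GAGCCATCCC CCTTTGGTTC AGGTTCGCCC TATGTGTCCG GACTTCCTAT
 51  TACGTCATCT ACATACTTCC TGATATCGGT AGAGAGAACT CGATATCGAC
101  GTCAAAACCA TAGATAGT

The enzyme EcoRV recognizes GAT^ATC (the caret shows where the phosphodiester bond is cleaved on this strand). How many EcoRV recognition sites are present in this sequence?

GATATC occurs starting at positions 72, 92.
EcoRV cuts at 2 sites.

2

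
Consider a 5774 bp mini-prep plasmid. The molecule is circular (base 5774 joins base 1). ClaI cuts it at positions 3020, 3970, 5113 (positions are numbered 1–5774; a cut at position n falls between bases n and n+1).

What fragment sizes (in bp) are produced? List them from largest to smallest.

Circular molecule, 3 cuts → 3 fragments:
  3970 − 3020 = 950 bp
  5113 − 3970 = 1143 bp
  wrap: 5774 − 5113 + 3020 = 3681 bp
Sorted largest to smallest: 3681, 1143, 950 bp.

3681, 1143, 950 bp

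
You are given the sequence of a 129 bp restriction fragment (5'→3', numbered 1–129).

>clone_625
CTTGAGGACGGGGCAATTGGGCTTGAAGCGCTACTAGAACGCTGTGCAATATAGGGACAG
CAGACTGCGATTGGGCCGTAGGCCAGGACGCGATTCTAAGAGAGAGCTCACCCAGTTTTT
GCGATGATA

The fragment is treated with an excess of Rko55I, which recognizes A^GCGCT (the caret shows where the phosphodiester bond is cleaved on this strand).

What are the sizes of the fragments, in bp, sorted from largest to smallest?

102, 27 bp

The Rko55I site (AGCGCT) starts at position 27.
Rko55I cuts after the first base of each site, so after position 27.
Linear molecule, 1 cut → 2 fragments:
  1–27 → 27 bp
  28–129 → 102 bp
Sorted largest to smallest: 102, 27 bp.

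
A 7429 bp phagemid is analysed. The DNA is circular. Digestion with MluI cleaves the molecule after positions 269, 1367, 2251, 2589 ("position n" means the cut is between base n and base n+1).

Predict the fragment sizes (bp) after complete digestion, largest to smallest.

Circular molecule, 4 cuts → 4 fragments:
  1367 − 269 = 1098 bp
  2251 − 1367 = 884 bp
  2589 − 2251 = 338 bp
  wrap: 7429 − 2589 + 269 = 5109 bp
Sorted largest to smallest: 5109, 1098, 884, 338 bp.

5109, 1098, 884, 338 bp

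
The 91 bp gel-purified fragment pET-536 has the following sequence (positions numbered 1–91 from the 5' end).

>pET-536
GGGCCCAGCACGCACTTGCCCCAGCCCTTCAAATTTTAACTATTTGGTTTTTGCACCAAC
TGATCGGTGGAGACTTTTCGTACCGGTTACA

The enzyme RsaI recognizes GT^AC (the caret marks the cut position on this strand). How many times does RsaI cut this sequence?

1

GTAC occurs starting at position 80.
RsaI cuts at 1 site.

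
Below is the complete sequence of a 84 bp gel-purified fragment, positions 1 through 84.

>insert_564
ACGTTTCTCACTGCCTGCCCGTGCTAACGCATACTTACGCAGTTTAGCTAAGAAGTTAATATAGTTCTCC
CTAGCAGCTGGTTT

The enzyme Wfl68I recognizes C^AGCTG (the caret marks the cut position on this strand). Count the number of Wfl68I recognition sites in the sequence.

1

CAGCTG occurs starting at position 75.
Wfl68I cuts at 1 site.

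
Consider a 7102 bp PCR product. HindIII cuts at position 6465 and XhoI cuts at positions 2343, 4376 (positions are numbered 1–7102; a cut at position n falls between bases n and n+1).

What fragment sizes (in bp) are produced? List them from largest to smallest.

Combined cut positions (sorted): 2343, 4376, 6465.
Linear molecule, 3 cuts → 4 fragments:
  2343 − 0 = 2343 bp
  4376 − 2343 = 2033 bp
  6465 − 4376 = 2089 bp
  7102 − 6465 = 637 bp
Sorted largest to smallest: 2343, 2089, 2033, 637 bp.

2343, 2089, 2033, 637 bp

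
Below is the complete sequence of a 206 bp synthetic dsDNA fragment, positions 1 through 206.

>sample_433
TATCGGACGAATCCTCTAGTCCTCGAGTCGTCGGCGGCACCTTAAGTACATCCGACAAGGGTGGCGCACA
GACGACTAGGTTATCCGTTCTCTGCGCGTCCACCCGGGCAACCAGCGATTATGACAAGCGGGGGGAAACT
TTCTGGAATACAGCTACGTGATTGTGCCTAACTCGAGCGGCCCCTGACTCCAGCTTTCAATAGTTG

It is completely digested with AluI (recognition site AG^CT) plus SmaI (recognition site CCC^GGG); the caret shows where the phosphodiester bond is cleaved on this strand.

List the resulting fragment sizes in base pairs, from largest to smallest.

105, 48, 40, 13 bp

AluI sites (AGCT) start at positions 152, 192.
AluI cuts after base 2 of each site, so after positions 153, 193.
The SmaI site (CCCGGG) starts at position 103.
SmaI cuts after base 3 of each site, so after position 105.
Combined cut positions: 105, 153, 193.
Linear molecule, 3 cuts → 4 fragments:
  1–105 → 105 bp
  106–153 → 48 bp
  154–193 → 40 bp
  194–206 → 13 bp
Sorted largest to smallest: 105, 48, 40, 13 bp.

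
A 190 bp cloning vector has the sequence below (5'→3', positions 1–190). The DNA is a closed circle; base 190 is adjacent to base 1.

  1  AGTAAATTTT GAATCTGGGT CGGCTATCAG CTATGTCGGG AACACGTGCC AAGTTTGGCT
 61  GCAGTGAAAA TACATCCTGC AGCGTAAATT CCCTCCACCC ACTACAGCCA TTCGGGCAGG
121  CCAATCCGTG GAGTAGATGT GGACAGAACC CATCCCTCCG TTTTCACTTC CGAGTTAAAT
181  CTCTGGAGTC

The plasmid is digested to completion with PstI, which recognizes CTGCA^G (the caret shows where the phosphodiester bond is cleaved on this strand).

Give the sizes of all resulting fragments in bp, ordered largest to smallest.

PstI sites (CTGCAG) start at positions 59, 77.
PstI cuts after base 5 of each site (before the last base), so after positions 63, 81.
Circular molecule, 2 cuts → 2 fragments:
  64–81 → 18 bp
  82–190 then 1–63 → 109 + 63 = 172 bp
Sorted largest to smallest: 172, 18 bp.

172, 18 bp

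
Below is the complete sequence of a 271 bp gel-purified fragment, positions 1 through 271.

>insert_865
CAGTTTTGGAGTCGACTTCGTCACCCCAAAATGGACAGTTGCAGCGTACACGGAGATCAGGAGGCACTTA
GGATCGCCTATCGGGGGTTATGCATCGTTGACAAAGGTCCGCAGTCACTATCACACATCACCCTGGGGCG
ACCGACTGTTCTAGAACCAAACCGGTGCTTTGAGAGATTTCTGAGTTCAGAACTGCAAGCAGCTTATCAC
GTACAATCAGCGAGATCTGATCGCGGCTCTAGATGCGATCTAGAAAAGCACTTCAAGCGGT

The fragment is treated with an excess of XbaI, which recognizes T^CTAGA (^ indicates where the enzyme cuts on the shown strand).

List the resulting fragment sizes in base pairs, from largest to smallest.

150, 88, 22, 11 bp

XbaI sites (TCTAGA) start at positions 150, 238, 249.
XbaI cuts after the first base of each site, so after positions 150, 238, 249.
Linear molecule, 3 cuts → 4 fragments:
  1–150 → 150 bp
  151–238 → 88 bp
  239–249 → 11 bp
  250–271 → 22 bp
Sorted largest to smallest: 150, 88, 22, 11 bp.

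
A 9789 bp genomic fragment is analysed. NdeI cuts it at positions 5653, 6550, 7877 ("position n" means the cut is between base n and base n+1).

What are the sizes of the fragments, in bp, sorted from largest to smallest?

Linear molecule, 3 cuts → 4 fragments:
  5653 − 0 = 5653 bp
  6550 − 5653 = 897 bp
  7877 − 6550 = 1327 bp
  9789 − 7877 = 1912 bp
Sorted largest to smallest: 5653, 1912, 1327, 897 bp.

5653, 1912, 1327, 897 bp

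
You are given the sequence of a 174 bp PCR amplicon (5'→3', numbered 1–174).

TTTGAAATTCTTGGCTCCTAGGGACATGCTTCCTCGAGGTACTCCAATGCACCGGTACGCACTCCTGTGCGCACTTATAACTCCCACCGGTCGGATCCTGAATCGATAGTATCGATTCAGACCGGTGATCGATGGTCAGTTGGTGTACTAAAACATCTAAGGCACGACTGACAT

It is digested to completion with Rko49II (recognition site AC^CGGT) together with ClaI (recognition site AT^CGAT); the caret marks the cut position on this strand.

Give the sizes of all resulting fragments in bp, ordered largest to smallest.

52, 45, 35, 16, 10, 9, 7 bp

Rko49II sites (ACCGGT) start at positions 51, 86, 121.
Rko49II cuts after base 2 of each site, so after positions 52, 87, 122.
ClaI sites (ATCGAT) start at positions 102, 111, 128.
ClaI cuts after base 2 of each site, so after positions 103, 112, 129.
Combined cut positions: 52, 87, 103, 112, 122, 129.
Linear molecule, 6 cuts → 7 fragments:
  1–52 → 52 bp
  53–87 → 35 bp
  88–103 → 16 bp
  104–112 → 9 bp
  113–122 → 10 bp
  123–129 → 7 bp
  130–174 → 45 bp
Sorted largest to smallest: 52, 45, 35, 16, 10, 9, 7 bp.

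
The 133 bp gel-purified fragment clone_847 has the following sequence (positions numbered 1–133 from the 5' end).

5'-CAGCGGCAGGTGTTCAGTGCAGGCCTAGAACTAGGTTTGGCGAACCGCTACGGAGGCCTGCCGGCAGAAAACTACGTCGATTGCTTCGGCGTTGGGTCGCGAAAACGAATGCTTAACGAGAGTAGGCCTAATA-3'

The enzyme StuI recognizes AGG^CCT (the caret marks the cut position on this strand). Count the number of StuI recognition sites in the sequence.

AGGCCT occurs starting at positions 21, 54, 124.
StuI cuts at 3 sites.

3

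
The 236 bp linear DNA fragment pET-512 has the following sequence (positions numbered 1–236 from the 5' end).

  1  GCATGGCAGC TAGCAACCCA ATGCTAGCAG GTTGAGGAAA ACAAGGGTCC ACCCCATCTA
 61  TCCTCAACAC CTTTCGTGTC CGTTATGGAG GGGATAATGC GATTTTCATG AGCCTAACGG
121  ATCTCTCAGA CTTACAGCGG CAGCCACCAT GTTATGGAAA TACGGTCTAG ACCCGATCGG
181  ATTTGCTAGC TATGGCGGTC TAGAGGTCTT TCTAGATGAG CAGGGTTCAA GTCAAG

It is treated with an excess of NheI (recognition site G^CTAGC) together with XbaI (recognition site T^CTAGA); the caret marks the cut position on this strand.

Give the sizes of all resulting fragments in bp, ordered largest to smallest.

143, 25, 19, 14, 14, 12, 9 bp

NheI sites (GCTAGC) start at positions 9, 23, 185.
NheI cuts after the first base of each site, so after positions 9, 23, 185.
XbaI sites (TCTAGA) start at positions 166, 199, 211.
XbaI cuts after the first base of each site, so after positions 166, 199, 211.
Combined cut positions: 9, 23, 166, 185, 199, 211.
Linear molecule, 6 cuts → 7 fragments:
  1–9 → 9 bp
  10–23 → 14 bp
  24–166 → 143 bp
  167–185 → 19 bp
  186–199 → 14 bp
  200–211 → 12 bp
  212–236 → 25 bp
Sorted largest to smallest: 143, 25, 19, 14, 14, 12, 9 bp.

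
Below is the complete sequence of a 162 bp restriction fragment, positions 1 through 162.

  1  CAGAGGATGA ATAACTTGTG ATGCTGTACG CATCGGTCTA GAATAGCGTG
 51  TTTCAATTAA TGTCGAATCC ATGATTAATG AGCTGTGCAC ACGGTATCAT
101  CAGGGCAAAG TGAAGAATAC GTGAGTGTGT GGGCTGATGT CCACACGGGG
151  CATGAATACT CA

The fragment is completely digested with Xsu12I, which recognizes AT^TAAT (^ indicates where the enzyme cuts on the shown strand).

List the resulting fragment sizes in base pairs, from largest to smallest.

87, 57, 18 bp

Xsu12I sites (ATTAAT) start at positions 56, 74.
Xsu12I cuts after base 2 of each site, so after positions 57, 75.
Linear molecule, 2 cuts → 3 fragments:
  1–57 → 57 bp
  58–75 → 18 bp
  76–162 → 87 bp
Sorted largest to smallest: 87, 57, 18 bp.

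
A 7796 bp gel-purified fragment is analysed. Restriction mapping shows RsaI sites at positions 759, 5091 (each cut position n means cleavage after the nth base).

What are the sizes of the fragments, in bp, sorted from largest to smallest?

4332, 2705, 759 bp

Linear molecule, 2 cuts → 3 fragments:
  759 − 0 = 759 bp
  5091 − 759 = 4332 bp
  7796 − 5091 = 2705 bp
Sorted largest to smallest: 4332, 2705, 759 bp.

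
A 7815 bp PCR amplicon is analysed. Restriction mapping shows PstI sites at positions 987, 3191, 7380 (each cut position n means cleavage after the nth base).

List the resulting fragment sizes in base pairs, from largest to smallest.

Linear molecule, 3 cuts → 4 fragments:
  987 − 0 = 987 bp
  3191 − 987 = 2204 bp
  7380 − 3191 = 4189 bp
  7815 − 7380 = 435 bp
Sorted largest to smallest: 4189, 2204, 987, 435 bp.

4189, 2204, 987, 435 bp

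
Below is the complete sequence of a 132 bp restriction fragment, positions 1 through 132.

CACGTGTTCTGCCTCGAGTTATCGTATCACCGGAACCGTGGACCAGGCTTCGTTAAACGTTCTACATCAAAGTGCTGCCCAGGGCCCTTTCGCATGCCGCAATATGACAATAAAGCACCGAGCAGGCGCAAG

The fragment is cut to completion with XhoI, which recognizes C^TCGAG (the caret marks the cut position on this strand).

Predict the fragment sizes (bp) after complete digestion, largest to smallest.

The XhoI site (CTCGAG) starts at position 13.
XhoI cuts after the first base of each site, so after position 13.
Linear molecule, 1 cut → 2 fragments:
  1–13 → 13 bp
  14–132 → 119 bp
Sorted largest to smallest: 119, 13 bp.

119, 13 bp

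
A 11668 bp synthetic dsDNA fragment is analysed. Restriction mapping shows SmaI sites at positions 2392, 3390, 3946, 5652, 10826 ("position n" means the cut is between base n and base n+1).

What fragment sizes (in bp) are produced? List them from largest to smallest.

5174, 2392, 1706, 998, 842, 556 bp

Linear molecule, 5 cuts → 6 fragments:
  2392 − 0 = 2392 bp
  3390 − 2392 = 998 bp
  3946 − 3390 = 556 bp
  5652 − 3946 = 1706 bp
  10826 − 5652 = 5174 bp
  11668 − 10826 = 842 bp
Sorted largest to smallest: 5174, 2392, 1706, 998, 842, 556 bp.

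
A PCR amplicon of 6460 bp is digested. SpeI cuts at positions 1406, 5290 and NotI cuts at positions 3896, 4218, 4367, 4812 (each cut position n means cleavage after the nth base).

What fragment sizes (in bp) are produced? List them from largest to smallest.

2490, 1406, 1170, 478, 445, 322, 149 bp

Combined cut positions (sorted): 1406, 3896, 4218, 4367, 4812, 5290.
Linear molecule, 6 cuts → 7 fragments:
  1406 − 0 = 1406 bp
  3896 − 1406 = 2490 bp
  4218 − 3896 = 322 bp
  4367 − 4218 = 149 bp
  4812 − 4367 = 445 bp
  5290 − 4812 = 478 bp
  6460 − 5290 = 1170 bp
Sorted largest to smallest: 2490, 1406, 1170, 478, 445, 322, 149 bp.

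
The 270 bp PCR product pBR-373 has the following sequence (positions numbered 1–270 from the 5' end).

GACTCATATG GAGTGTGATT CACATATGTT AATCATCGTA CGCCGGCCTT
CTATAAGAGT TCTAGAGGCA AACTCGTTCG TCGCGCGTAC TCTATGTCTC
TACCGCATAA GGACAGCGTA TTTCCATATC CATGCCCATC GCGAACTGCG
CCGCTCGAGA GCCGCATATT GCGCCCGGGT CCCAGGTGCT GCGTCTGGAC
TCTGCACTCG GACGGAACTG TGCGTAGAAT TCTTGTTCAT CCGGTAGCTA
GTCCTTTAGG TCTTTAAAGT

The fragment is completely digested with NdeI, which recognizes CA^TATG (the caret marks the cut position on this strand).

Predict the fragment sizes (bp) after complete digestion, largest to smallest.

246, 18, 6 bp

NdeI sites (CATATG) start at positions 5, 23.
NdeI cuts after base 2 of each site, so after positions 6, 24.
Linear molecule, 2 cuts → 3 fragments:
  1–6 → 6 bp
  7–24 → 18 bp
  25–270 → 246 bp
Sorted largest to smallest: 246, 18, 6 bp.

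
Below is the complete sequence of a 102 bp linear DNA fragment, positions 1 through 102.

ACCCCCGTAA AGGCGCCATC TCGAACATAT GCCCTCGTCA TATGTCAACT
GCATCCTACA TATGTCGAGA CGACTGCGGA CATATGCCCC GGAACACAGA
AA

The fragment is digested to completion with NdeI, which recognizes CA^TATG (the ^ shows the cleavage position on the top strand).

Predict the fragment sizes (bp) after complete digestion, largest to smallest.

27, 22, 20, 20, 13 bp

NdeI sites (CATATG) start at positions 26, 39, 59, 81.
NdeI cuts after base 2 of each site, so after positions 27, 40, 60, 82.
Linear molecule, 4 cuts → 5 fragments:
  1–27 → 27 bp
  28–40 → 13 bp
  41–60 → 20 bp
  61–82 → 22 bp
  83–102 → 20 bp
Sorted largest to smallest: 27, 22, 20, 20, 13 bp.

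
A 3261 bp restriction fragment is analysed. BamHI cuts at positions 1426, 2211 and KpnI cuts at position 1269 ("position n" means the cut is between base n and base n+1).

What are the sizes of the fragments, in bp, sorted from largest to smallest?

Combined cut positions (sorted): 1269, 1426, 2211.
Linear molecule, 3 cuts → 4 fragments:
  1269 − 0 = 1269 bp
  1426 − 1269 = 157 bp
  2211 − 1426 = 785 bp
  3261 − 2211 = 1050 bp
Sorted largest to smallest: 1269, 1050, 785, 157 bp.

1269, 1050, 785, 157 bp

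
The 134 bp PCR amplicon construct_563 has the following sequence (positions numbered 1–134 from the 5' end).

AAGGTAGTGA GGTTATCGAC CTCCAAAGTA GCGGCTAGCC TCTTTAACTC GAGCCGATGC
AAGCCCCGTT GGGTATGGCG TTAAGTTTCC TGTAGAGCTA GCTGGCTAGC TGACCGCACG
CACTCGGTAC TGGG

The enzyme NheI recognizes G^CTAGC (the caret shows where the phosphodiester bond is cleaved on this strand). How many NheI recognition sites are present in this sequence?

GCTAGC occurs starting at positions 34, 97, 105.
NheI cuts at 3 sites.

3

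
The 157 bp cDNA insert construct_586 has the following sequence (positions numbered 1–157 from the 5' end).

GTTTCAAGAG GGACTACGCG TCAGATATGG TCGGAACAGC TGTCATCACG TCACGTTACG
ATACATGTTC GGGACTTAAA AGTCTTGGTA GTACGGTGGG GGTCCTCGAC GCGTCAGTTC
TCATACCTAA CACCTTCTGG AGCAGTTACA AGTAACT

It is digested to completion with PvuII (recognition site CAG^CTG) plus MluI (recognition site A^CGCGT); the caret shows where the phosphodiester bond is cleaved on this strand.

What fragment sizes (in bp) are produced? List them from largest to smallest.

The PvuII site (CAGCTG) starts at position 37.
PvuII cuts after base 3 of each site, so after position 39.
MluI sites (ACGCGT) start at positions 16, 109.
MluI cuts after the first base of each site, so after positions 16, 109.
Combined cut positions: 16, 39, 109.
Linear molecule, 3 cuts → 4 fragments:
  1–16 → 16 bp
  17–39 → 23 bp
  40–109 → 70 bp
  110–157 → 48 bp
Sorted largest to smallest: 70, 48, 23, 16 bp.

70, 48, 23, 16 bp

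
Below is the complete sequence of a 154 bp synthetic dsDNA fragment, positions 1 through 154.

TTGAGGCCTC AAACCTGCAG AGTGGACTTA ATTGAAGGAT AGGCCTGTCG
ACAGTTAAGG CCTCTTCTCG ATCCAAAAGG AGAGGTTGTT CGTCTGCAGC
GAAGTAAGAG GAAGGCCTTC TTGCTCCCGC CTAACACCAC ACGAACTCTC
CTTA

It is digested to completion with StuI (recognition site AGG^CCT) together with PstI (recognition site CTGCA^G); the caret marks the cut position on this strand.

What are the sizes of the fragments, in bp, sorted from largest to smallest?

StuI sites (AGGCCT) start at positions 4, 41, 58, 113.
StuI cuts after base 3 of each site, so after positions 6, 43, 60, 115.
PstI sites (CTGCAG) start at positions 15, 94.
PstI cuts after base 5 of each site (before the last base), so after positions 19, 98.
Combined cut positions: 6, 19, 43, 60, 98, 115.
Linear molecule, 6 cuts → 7 fragments:
  1–6 → 6 bp
  7–19 → 13 bp
  20–43 → 24 bp
  44–60 → 17 bp
  61–98 → 38 bp
  99–115 → 17 bp
  116–154 → 39 bp
Sorted largest to smallest: 39, 38, 24, 17, 17, 13, 6 bp.

39, 38, 24, 17, 17, 13, 6 bp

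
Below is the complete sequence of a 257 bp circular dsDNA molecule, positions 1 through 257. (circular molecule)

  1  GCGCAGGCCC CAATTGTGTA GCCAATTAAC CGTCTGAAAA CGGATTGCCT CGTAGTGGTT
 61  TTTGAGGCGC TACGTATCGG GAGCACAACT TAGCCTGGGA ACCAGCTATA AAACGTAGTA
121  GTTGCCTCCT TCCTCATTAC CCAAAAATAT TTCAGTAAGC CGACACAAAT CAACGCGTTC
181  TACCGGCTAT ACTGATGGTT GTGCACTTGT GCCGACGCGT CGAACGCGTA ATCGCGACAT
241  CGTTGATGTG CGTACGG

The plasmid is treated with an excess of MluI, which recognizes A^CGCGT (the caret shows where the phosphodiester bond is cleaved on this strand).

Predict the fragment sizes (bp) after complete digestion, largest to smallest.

MluI sites (ACGCGT) start at positions 173, 215, 224.
MluI cuts after the first base of each site, so after positions 173, 215, 224.
Circular molecule, 3 cuts → 3 fragments:
  174–215 → 42 bp
  216–224 → 9 bp
  225–257 then 1–173 → 33 + 173 = 206 bp
Sorted largest to smallest: 206, 42, 9 bp.

206, 42, 9 bp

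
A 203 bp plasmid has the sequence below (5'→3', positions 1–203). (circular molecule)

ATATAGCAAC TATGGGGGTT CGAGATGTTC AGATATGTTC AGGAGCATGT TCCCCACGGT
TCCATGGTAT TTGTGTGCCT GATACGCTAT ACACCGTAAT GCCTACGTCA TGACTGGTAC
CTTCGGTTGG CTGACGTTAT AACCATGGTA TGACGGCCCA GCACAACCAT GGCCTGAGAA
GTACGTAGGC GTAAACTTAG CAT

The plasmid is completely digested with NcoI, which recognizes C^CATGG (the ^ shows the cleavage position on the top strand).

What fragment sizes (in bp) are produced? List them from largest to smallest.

NcoI sites (CCATGG) start at positions 62, 143, 167.
NcoI cuts after the first base of each site, so after positions 62, 143, 167.
Circular molecule, 3 cuts → 3 fragments:
  63–143 → 81 bp
  144–167 → 24 bp
  168–203 then 1–62 → 36 + 62 = 98 bp
Sorted largest to smallest: 98, 81, 24 bp.

98, 81, 24 bp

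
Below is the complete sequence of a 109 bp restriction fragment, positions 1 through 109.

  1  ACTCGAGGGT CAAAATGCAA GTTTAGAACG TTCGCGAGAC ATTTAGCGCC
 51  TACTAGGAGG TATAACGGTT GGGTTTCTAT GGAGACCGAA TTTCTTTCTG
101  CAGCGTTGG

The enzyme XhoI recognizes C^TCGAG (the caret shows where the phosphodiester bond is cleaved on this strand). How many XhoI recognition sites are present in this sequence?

1

CTCGAG occurs starting at position 2.
XhoI cuts at 1 site.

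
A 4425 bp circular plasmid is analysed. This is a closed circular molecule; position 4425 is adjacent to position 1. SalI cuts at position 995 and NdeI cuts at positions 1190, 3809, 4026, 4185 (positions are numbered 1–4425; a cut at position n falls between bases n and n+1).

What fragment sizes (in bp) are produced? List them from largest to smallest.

2619, 1235, 217, 195, 159 bp

Combined cut positions (sorted): 995, 1190, 3809, 4026, 4185.
Circular molecule, 5 cuts → 5 fragments:
  1190 − 995 = 195 bp
  3809 − 1190 = 2619 bp
  4026 − 3809 = 217 bp
  4185 − 4026 = 159 bp
  wrap: 4425 − 4185 + 995 = 1235 bp
Sorted largest to smallest: 2619, 1235, 217, 195, 159 bp.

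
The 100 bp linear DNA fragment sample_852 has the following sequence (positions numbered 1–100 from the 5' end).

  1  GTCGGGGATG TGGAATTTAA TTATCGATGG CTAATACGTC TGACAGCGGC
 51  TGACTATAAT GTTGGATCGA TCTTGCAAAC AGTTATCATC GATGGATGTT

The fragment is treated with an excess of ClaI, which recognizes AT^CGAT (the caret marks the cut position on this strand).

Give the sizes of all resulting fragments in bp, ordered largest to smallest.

ClaI sites (ATCGAT) start at positions 23, 66, 88.
ClaI cuts after base 2 of each site, so after positions 24, 67, 89.
Linear molecule, 3 cuts → 4 fragments:
  1–24 → 24 bp
  25–67 → 43 bp
  68–89 → 22 bp
  90–100 → 11 bp
Sorted largest to smallest: 43, 24, 22, 11 bp.

43, 24, 22, 11 bp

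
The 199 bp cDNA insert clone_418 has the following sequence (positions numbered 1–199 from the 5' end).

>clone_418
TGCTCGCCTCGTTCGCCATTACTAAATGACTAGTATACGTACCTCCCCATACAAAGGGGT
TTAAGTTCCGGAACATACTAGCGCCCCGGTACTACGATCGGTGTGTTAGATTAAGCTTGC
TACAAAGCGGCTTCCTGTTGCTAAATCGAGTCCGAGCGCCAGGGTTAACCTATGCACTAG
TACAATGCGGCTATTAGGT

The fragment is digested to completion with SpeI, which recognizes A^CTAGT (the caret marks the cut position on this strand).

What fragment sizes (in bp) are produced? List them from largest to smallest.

147, 29, 23 bp

SpeI sites (ACTAGT) start at positions 29, 176.
SpeI cuts after the first base of each site, so after positions 29, 176.
Linear molecule, 2 cuts → 3 fragments:
  1–29 → 29 bp
  30–176 → 147 bp
  177–199 → 23 bp
Sorted largest to smallest: 147, 29, 23 bp.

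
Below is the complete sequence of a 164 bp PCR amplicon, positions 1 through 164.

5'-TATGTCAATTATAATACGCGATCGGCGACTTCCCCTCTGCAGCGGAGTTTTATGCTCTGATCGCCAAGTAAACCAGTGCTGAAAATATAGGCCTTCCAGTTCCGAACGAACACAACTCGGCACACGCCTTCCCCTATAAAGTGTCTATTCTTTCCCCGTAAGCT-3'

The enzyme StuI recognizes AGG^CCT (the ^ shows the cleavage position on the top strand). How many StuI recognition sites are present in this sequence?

1

AGGCCT occurs starting at position 89.
StuI cuts at 1 site.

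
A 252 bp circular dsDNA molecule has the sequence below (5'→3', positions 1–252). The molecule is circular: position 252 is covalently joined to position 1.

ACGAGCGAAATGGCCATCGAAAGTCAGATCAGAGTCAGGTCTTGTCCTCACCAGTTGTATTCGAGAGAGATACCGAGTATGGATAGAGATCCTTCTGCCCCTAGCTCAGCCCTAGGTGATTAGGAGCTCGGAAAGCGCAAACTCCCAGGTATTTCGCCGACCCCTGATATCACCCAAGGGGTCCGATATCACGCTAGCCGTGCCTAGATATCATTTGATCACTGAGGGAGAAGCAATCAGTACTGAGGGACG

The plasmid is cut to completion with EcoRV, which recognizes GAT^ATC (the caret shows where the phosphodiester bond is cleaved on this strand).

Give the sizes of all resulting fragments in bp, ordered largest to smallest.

EcoRV sites (GATATC) start at positions 166, 185, 207.
EcoRV cuts after base 3 of each site, so after positions 168, 187, 209.
Circular molecule, 3 cuts → 3 fragments:
  169–187 → 19 bp
  188–209 → 22 bp
  210–252 then 1–168 → 43 + 168 = 211 bp
Sorted largest to smallest: 211, 22, 19 bp.

211, 22, 19 bp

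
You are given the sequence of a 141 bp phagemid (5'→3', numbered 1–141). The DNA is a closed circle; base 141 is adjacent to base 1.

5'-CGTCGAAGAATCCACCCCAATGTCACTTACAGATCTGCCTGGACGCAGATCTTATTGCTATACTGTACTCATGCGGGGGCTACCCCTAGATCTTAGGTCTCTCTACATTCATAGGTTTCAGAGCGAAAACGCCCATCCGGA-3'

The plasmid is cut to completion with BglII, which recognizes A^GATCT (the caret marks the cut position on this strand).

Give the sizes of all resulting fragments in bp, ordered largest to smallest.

84, 41, 16 bp

BglII sites (AGATCT) start at positions 31, 47, 88.
BglII cuts after the first base of each site, so after positions 31, 47, 88.
Circular molecule, 3 cuts → 3 fragments:
  32–47 → 16 bp
  48–88 → 41 bp
  89–141 then 1–31 → 53 + 31 = 84 bp
Sorted largest to smallest: 84, 41, 16 bp.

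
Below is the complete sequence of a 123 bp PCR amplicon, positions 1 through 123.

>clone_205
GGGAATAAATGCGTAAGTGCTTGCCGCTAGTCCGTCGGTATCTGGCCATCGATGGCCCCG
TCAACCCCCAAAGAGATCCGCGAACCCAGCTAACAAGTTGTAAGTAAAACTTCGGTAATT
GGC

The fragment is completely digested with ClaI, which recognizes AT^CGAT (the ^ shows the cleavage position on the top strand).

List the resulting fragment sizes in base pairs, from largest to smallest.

74, 49 bp

The ClaI site (ATCGAT) starts at position 48.
ClaI cuts after base 2 of each site, so after position 49.
Linear molecule, 1 cut → 2 fragments:
  1–49 → 49 bp
  50–123 → 74 bp
Sorted largest to smallest: 74, 49 bp.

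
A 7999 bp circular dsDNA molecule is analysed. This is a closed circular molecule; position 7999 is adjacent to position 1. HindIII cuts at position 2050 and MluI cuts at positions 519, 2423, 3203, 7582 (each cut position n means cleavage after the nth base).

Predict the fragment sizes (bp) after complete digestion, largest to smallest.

4379, 1531, 936, 780, 373 bp

Combined cut positions (sorted): 519, 2050, 2423, 3203, 7582.
Circular molecule, 5 cuts → 5 fragments:
  2050 − 519 = 1531 bp
  2423 − 2050 = 373 bp
  3203 − 2423 = 780 bp
  7582 − 3203 = 4379 bp
  wrap: 7999 − 7582 + 519 = 936 bp
Sorted largest to smallest: 4379, 1531, 936, 780, 373 bp.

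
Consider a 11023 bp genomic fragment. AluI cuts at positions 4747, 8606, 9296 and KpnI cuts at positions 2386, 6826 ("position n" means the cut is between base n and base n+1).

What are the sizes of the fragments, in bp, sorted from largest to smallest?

2386, 2361, 2079, 1780, 1727, 690 bp

Combined cut positions (sorted): 2386, 4747, 6826, 8606, 9296.
Linear molecule, 5 cuts → 6 fragments:
  2386 − 0 = 2386 bp
  4747 − 2386 = 2361 bp
  6826 − 4747 = 2079 bp
  8606 − 6826 = 1780 bp
  9296 − 8606 = 690 bp
  11023 − 9296 = 1727 bp
Sorted largest to smallest: 2386, 2361, 2079, 1780, 1727, 690 bp.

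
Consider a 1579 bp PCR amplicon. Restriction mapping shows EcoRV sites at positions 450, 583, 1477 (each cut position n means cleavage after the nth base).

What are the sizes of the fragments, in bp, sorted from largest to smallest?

894, 450, 133, 102 bp

Linear molecule, 3 cuts → 4 fragments:
  450 − 0 = 450 bp
  583 − 450 = 133 bp
  1477 − 583 = 894 bp
  1579 − 1477 = 102 bp
Sorted largest to smallest: 894, 450, 133, 102 bp.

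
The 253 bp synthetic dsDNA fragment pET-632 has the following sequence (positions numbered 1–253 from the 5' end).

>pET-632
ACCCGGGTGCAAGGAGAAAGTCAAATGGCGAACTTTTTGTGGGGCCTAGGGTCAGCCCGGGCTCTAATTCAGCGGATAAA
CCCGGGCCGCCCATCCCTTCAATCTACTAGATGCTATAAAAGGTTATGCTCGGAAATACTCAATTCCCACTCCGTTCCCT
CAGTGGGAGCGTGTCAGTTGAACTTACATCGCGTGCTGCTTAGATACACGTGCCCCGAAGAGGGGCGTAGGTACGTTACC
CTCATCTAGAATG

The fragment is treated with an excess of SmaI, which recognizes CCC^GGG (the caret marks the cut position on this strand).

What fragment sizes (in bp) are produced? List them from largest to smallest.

SmaI sites (CCCGGG) start at positions 2, 56, 81.
SmaI cuts after base 3 of each site, so after positions 4, 58, 83.
Linear molecule, 3 cuts → 4 fragments:
  1–4 → 4 bp
  5–58 → 54 bp
  59–83 → 25 bp
  84–253 → 170 bp
Sorted largest to smallest: 170, 54, 25, 4 bp.

170, 54, 25, 4 bp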